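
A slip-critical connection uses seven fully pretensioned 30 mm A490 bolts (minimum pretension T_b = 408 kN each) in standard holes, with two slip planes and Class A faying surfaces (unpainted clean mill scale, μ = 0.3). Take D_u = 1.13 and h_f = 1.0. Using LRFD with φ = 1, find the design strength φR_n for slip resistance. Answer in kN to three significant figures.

1940 kN

R_n = μ · D_u · h_f · T_b · n_s · n_b = 0.3 × 1.13 × 1.0 × 408 × 2 × 7 = 1936 kN.
Design strength φR_n = 1 × 1936 = 1940 kN.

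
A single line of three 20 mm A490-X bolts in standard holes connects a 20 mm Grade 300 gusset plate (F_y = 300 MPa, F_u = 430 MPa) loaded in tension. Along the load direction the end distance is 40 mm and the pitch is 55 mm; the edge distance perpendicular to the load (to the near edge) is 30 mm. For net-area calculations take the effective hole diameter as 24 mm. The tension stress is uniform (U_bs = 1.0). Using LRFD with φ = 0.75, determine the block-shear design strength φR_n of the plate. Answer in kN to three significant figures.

464 kN

Shear plane L_v = 40 + 2·55 = 150 mm; A_gv = 150 × 20 = 3000 mm².
A_nv = (150 − 2.5·24) × 20 = 1800 mm².
A_nt = (30 − 0.5·24) × 20 = 360 mm².
0.6 F_u A_nv = 464.4 kN; 0.6 F_y A_gv = 540 kN → shear rupture governs the shear term.
R_n = 464.4 + 1.0 × 430 × 360 / 1000 = 619.2 kN.
Design strength φR_n = 0.75 × 619.2 = 464 kN.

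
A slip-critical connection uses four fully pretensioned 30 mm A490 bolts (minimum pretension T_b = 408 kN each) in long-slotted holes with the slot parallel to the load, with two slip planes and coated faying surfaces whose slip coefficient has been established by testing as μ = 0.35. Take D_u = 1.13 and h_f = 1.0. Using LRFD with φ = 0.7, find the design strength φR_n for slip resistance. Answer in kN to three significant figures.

R_n = μ · D_u · h_f · T_b · n_s · n_b = 0.35 × 1.13 × 1.0 × 408 × 2 × 4 = 1291 kN.
Design strength φR_n = 0.7 × 1291 = 904 kN.

904 kN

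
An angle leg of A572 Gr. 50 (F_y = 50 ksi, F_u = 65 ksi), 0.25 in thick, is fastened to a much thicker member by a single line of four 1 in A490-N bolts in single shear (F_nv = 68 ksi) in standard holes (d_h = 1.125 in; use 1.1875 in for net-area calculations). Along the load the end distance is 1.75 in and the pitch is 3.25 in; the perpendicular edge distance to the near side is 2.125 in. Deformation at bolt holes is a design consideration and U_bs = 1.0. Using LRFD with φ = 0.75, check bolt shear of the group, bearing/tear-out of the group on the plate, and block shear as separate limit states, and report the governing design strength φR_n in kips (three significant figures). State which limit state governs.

72.4 kips (block shear governs)

Bolt shear: A_b = π·1²/4 = 0.7854 in²; R_n = 68 × 0.7854 × 4 × 1 = 213.6 kips → 0.75 × 213.6 = 160 kips.
Bearing: edge l_c = 1.188, r_n = 23.16 kips; interior l_c = 2.125, r_n = 39 kips; R_n = 23.16 + 3·39 = 140.2 kips → 105 kips.
Block shear: A_gv = 2.875, A_nv = 1.836, A_nt = 0.3828 in²; R_n = min(0.6F_uA_nv, 0.6F_yA_gv) + U_bs·F_u·A_nt = 96.48 kips → 72.4 kips.
Block shear governs: 72.4 kips.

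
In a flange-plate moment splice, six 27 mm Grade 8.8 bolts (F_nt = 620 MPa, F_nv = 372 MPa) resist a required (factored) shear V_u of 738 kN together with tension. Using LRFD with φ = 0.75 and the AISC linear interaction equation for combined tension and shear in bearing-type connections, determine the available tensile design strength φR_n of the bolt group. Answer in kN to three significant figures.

847 kN

A_b = π·27²/4 = 572.6 mm²; f_rv = 738 × 1000 / (6 × 572.6) = 214.8 MPa.
F'_nt = 1.3 F_nt − (F_nt / φF_nv) f_rv = 1.3·620 − (620/(0.75·372))·214.8 = 328.6 MPa, capped at F_nt → F'_nt = 328.6 MPa.
R_n = F'_nt · A_b · n = 328.6 × 572.6 × 6 / 1000 = 1129 kN.
Design strength φR_n = 0.75 × 1129 = 847 kN.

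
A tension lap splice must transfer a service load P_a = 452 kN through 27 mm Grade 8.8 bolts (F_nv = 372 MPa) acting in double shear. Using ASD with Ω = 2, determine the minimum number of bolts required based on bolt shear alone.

A_b = π·27²/4 = 572.6 mm².
Per-bolt allowable strength R_n/Ω = 372 × 572.6 × 2 / 1000 / 2 = 213 kN.
n ≥ 452 / 213 = 2.122 → use 3 bolts.

3 bolts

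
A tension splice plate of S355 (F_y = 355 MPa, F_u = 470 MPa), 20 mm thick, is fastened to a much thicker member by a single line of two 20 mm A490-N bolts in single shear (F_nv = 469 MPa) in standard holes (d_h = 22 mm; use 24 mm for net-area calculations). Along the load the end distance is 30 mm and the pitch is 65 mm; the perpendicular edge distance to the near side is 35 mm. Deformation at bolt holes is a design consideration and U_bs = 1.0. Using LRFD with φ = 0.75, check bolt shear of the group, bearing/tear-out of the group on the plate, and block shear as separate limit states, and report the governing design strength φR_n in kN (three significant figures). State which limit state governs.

221 kN (bolt shear governs)

Bolt shear: A_b = π·20²/4 = 314.2 mm²; R_n = 469 × 314.2 × 2 × 1 / 1000 = 294.7 kN → 0.75 × 294.7 = 221 kN.
Bearing: edge l_c = 19, r_n = 214.3 kN; interior l_c = 43, r_n = 451.2 kN; R_n = 214.3 + 1·451.2 = 665.5 kN → 499 kN.
Block shear: A_gv = 1900, A_nv = 1180, A_nt = 460 mm²; R_n = min(0.6F_uA_nv, 0.6F_yA_gv) + U_bs·F_u·A_nt = 549 kN → 412 kN.
Bolt shear governs: 221 kN.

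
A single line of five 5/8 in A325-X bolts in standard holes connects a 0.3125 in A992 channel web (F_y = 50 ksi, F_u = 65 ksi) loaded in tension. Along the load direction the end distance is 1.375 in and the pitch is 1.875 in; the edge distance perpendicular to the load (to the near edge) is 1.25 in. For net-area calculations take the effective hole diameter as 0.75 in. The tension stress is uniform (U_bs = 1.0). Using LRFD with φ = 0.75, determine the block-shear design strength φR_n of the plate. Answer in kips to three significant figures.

63.6 kips

Shear plane L_v = 1.375 + 4·1.875 = 8.875 in; A_gv = 8.875 × 0.3125 = 2.773 in².
A_nv = (8.875 − 4.5·0.75) × 0.3125 = 1.719 in².
A_nt = (1.25 − 0.5·0.75) × 0.3125 = 0.2734 in².
0.6 F_u A_nv = 67.03 kips; 0.6 F_y A_gv = 83.2 kips → shear rupture governs the shear term.
R_n = 67.03 + 1.0 × 65 × 0.2734 = 84.8 kips.
Design strength φR_n = 0.75 × 84.8 = 63.6 kips.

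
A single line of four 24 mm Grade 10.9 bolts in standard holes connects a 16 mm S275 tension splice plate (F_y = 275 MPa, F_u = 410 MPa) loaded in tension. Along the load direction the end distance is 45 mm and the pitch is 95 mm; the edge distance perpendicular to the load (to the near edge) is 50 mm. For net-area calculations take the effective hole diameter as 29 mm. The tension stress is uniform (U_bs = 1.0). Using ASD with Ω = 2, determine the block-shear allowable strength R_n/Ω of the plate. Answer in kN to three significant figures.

552 kN

Shear plane L_v = 45 + 3·95 = 330 mm; A_gv = 330 × 16 = 5280 mm².
A_nv = (330 − 3.5·29) × 16 = 3656 mm².
A_nt = (50 − 0.5·29) × 16 = 568 mm².
0.6 F_u A_nv = 899.4 kN; 0.6 F_y A_gv = 871.2 kN → shear yielding governs the shear term.
R_n = 871.2 + 1.0 × 410 × 568 / 1000 = 1104 kN.
Allowable strength R_n/Ω = 1104 / 2 = 552 kN.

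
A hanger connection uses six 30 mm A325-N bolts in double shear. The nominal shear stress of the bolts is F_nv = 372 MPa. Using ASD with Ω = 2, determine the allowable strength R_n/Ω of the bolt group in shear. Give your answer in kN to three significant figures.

A_b = π × 30² / 4 = 706.9 mm².
R_n = F_nv · A_b · n · n_s = 372 × 706.9 × 6 × 2 / 1000 = 3155 kN.
Allowable strength R_n/Ω = 3155 / 2 = 1580 kN.

1580 kN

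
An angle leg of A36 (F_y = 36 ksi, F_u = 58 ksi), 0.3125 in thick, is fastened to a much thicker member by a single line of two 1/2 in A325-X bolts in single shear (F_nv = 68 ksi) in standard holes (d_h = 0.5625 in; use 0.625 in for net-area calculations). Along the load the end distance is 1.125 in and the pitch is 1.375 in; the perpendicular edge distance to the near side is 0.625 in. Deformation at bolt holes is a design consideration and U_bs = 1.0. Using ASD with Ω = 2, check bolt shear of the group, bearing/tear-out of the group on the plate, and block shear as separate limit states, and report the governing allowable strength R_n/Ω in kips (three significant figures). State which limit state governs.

Bolt shear: A_b = π·0.5²/4 = 0.1963 in²; R_n = 68 × 0.1963 × 2 × 1 = 26.7 kips → 26.7 / 2 = 13.4 kips.
Bearing: edge l_c = 0.8438, r_n = 18.35 kips; interior l_c = 0.8125, r_n = 17.67 kips; R_n = 18.35 + 1·17.67 = 36.02 kips → 18 kips.
Block shear: A_gv = 0.7812, A_nv = 0.4883, A_nt = 0.09766 in²; R_n = min(0.6F_uA_nv, 0.6F_yA_gv) + U_bs·F_u·A_nt = 22.54 kips → 11.3 kips.
Block shear governs: 11.3 kips.

11.3 kips (block shear governs)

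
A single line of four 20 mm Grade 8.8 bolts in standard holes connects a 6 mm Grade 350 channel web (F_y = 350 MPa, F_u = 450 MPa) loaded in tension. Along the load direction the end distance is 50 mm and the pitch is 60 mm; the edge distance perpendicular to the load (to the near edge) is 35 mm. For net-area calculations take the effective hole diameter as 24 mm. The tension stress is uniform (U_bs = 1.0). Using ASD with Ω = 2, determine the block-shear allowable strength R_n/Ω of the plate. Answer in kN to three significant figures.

Shear plane L_v = 50 + 3·60 = 230 mm; A_gv = 230 × 6 = 1380 mm².
A_nv = (230 − 3.5·24) × 6 = 876 mm².
A_nt = (35 − 0.5·24) × 6 = 138 mm².
0.6 F_u A_nv = 236.5 kN; 0.6 F_y A_gv = 289.8 kN → shear rupture governs the shear term.
R_n = 236.5 + 1.0 × 450 × 138 / 1000 = 298.6 kN.
Allowable strength R_n/Ω = 298.6 / 2 = 149 kN.

149 kN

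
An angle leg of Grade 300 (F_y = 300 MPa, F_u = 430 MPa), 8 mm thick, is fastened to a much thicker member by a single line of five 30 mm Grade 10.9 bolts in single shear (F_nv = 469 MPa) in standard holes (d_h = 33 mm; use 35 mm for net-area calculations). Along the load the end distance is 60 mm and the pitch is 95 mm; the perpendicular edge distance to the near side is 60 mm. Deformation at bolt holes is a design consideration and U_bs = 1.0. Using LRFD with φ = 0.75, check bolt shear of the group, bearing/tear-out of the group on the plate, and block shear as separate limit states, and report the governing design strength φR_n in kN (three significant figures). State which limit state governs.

Bolt shear: A_b = π·30²/4 = 706.9 mm²; R_n = 469 × 706.9 × 5 × 1 / 1000 = 1658 kN → 0.75 × 1658 = 1240 kN.
Bearing: edge l_c = 43.5, r_n = 179.6 kN; interior l_c = 62, r_n = 247.7 kN; R_n = 179.6 + 4·247.7 = 1170 kN → 878 kN.
Block shear: A_gv = 3520, A_nv = 2260, A_nt = 340 mm²; R_n = min(0.6F_uA_nv, 0.6F_yA_gv) + U_bs·F_u·A_nt = 729.3 kN → 547 kN.
Block shear governs: 547 kN.

547 kN (block shear governs)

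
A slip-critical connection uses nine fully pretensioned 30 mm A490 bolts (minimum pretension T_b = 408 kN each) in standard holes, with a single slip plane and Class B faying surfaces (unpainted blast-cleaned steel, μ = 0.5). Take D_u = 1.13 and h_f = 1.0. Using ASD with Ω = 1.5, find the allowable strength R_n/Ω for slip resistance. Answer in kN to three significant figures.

1380 kN

R_n = μ · D_u · h_f · T_b · n_s · n_b = 0.5 × 1.13 × 1.0 × 408 × 1 × 9 = 2075 kN.
Allowable strength R_n/Ω = 2075 / 1.5 = 1380 kN.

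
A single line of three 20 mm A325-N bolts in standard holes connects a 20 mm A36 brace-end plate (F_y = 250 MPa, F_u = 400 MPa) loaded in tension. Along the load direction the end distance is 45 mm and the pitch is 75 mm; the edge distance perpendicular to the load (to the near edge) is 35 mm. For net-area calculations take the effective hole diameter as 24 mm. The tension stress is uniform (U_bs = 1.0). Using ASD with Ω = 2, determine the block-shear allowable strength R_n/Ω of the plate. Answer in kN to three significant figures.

384 kN

Shear plane L_v = 45 + 2·75 = 195 mm; A_gv = 195 × 20 = 3900 mm².
A_nv = (195 − 2.5·24) × 20 = 2700 mm².
A_nt = (35 − 0.5·24) × 20 = 460 mm².
0.6 F_u A_nv = 648 kN; 0.6 F_y A_gv = 585 kN → shear yielding governs the shear term.
R_n = 585 + 1.0 × 400 × 460 / 1000 = 769 kN.
Allowable strength R_n/Ω = 769 / 2 = 384 kN.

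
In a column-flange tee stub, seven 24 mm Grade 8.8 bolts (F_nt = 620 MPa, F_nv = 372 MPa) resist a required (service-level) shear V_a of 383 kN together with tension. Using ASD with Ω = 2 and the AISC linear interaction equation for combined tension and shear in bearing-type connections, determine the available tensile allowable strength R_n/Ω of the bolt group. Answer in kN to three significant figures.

A_b = π·24²/4 = 452.4 mm²; f_rv = 383 × 1000 / (7 × 452.4) = 120.9 MPa.
F'_nt = 1.3 F_nt − (Ω F_nt / F_nv) f_rv = 1.3·620 − (2·620/372)·120.9 = 402.8 MPa, capped at F_nt → F'_nt = 402.8 MPa.
R_n = F'_nt · A_b · n = 402.8 × 452.4 × 7 / 1000 = 1276 kN.
Allowable strength R_n/Ω = 1276 / 2 = 638 kN.

638 kN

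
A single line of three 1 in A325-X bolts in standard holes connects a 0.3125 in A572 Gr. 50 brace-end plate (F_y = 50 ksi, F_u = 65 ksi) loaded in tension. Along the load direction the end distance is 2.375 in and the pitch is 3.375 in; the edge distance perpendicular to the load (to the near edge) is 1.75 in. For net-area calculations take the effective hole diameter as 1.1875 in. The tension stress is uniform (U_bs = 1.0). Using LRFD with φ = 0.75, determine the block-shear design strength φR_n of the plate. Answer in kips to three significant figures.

73.9 kips

Shear plane L_v = 2.375 + 2·3.375 = 9.125 in; A_gv = 9.125 × 0.3125 = 2.852 in².
A_nv = (9.125 − 2.5·1.1875) × 0.3125 = 1.924 in².
A_nt = (1.75 − 0.5·1.1875) × 0.3125 = 0.3613 in².
0.6 F_u A_nv = 75.03 kips; 0.6 F_y A_gv = 85.55 kips → shear rupture governs the shear term.
R_n = 75.03 + 1.0 × 65 × 0.3613 = 98.52 kips.
Design strength φR_n = 0.75 × 98.52 = 73.9 kips.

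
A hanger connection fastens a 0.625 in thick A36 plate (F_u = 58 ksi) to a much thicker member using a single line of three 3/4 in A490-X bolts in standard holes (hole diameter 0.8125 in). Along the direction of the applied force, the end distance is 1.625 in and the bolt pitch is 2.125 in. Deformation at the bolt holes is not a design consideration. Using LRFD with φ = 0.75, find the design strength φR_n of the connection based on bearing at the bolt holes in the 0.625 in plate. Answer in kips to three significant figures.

157 kips

Per bolt r_n = 1.5 l_c t F_u ≤ 3.0 d t F_u; upper limit = 3.0 × 0.75 × 0.625 × 58 = 81.56 kips.
Edge bolt: l_c = 1.625 − 0.8125/2 = 1.219 in → 1.5 × 1.219 × 0.625 × 58 = 66.27 → r_n = 66.27 kips.
Interior bolts: l_c = 2.125 − 0.8125 = 1.312 in → 1.5 × 1.312 × 0.625 × 58 = 71.37 → r_n = 71.37 kips.
R_n = 1 × 66.27 + 2 × 71.37 = 209 kips.
Design strength φR_n = 0.75 × 209 = 157 kips.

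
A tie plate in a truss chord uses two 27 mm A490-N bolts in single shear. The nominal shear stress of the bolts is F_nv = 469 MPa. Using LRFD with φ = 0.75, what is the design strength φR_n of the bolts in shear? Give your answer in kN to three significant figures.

403 kN

A_b = π × 27² / 4 = 572.6 mm².
R_n = F_nv · A_b · n · n_s = 469 × 572.6 × 2 × 1 / 1000 = 537.1 kN.
Design strength φR_n = 0.75 × 537.1 = 403 kN.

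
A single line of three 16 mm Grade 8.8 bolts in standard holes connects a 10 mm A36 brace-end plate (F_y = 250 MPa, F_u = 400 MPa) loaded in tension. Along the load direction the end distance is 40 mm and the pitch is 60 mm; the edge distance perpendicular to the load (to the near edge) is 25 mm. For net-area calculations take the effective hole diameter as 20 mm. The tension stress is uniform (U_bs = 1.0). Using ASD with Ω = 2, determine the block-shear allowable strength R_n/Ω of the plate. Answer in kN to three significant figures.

150 kN

Shear plane L_v = 40 + 2·60 = 160 mm; A_gv = 160 × 10 = 1600 mm².
A_nv = (160 − 2.5·20) × 10 = 1100 mm².
A_nt = (25 − 0.5·20) × 10 = 150 mm².
0.6 F_u A_nv = 264 kN; 0.6 F_y A_gv = 240 kN → shear yielding governs the shear term.
R_n = 240 + 1.0 × 400 × 150 / 1000 = 300 kN.
Allowable strength R_n/Ω = 300 / 2 = 150 kN.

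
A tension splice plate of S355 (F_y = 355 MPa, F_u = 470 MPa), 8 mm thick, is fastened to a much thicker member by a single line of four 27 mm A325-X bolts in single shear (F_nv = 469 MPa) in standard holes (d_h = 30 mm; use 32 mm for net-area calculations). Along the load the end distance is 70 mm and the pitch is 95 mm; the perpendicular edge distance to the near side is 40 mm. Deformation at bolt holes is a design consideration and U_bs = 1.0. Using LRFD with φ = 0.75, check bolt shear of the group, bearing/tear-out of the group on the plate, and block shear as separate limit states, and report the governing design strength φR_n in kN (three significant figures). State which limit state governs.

Bolt shear: A_b = π·27²/4 = 572.6 mm²; R_n = 469 × 572.6 × 4 × 1 / 1000 = 1074 kN → 0.75 × 1074 = 806 kN.
Bearing: edge l_c = 55, r_n = 243.6 kN; interior l_c = 65, r_n = 243.6 kN; R_n = 243.6 + 3·243.6 = 974.6 kN → 731 kN.
Block shear: A_gv = 2840, A_nv = 1944, A_nt = 192 mm²; R_n = min(0.6F_uA_nv, 0.6F_yA_gv) + U_bs·F_u·A_nt = 638.4 kN → 479 kN.
Block shear governs: 479 kN.

479 kN (block shear governs)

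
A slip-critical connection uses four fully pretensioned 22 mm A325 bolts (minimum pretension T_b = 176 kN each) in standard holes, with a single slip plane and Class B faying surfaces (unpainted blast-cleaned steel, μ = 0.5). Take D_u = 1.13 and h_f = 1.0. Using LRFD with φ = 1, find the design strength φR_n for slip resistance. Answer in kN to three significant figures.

398 kN

R_n = μ · D_u · h_f · T_b · n_s · n_b = 0.5 × 1.13 × 1.0 × 176 × 1 × 4 = 397.8 kN.
Design strength φR_n = 1 × 397.8 = 398 kN.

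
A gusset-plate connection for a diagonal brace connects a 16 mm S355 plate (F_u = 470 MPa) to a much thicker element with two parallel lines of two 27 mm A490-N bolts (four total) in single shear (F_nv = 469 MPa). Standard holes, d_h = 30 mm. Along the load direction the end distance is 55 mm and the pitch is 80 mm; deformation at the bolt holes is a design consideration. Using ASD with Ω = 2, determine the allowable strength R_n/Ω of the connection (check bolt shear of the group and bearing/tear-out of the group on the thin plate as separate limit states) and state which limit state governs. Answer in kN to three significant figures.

537 kN (bolt shear governs)

Bolt shear: A_b = π·27²/4 = 572.6 mm²; R_n = 469 × 572.6 × 4 × 1 / 1000 = 1074 kN → 1074 / 2 = 537 kN.
Bearing (1.2 l_c t F_u ≤ 2.4 d t F_u): upper limit = 2.4·27·16·470 / 1000 = 487.3 kN.
  Edge l_c = 55 − 30/2 = 40 → r_n = 361 kN; interior l_c = 80 − 30 = 50 → r_n = 451.2 kN.
  R_n,bearing = 2·361 + 2·451.2 = 1624 kN → 1624 / 2 = 812 kN.
Bolt shear governs: 537 kN.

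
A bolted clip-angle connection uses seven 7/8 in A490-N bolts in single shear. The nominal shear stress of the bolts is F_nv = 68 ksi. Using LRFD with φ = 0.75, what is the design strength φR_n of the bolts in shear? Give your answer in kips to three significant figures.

A_b = π × 0.875² / 4 = 0.6013 in².
R_n = F_nv · A_b · n · n_s = 68 × 0.6013 × 7 × 1 = 286.2 kips.
Design strength φR_n = 0.75 × 286.2 = 215 kips.

215 kips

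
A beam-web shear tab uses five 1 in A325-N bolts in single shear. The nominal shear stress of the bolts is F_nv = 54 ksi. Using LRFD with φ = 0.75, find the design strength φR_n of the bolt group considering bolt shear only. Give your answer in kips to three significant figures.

A_b = π × 1² / 4 = 0.7854 in².
R_n = F_nv · A_b · n · n_s = 54 × 0.7854 × 5 × 1 = 212.1 kips.
Design strength φR_n = 0.75 × 212.1 = 159 kips.

159 kips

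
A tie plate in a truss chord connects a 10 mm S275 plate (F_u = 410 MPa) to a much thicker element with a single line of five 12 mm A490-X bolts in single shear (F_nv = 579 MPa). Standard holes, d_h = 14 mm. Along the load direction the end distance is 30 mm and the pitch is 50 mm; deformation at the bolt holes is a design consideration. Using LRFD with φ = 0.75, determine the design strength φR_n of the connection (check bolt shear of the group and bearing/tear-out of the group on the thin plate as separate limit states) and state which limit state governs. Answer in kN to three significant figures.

Bolt shear: A_b = π·12²/4 = 113.1 mm²; R_n = 579 × 113.1 × 5 × 1 / 1000 = 327.4 kN → 0.75 × 327.4 = 246 kN.
Bearing (1.2 l_c t F_u ≤ 2.4 d t F_u): upper limit = 2.4·12·10·410 / 1000 = 118.1 kN.
  Edge l_c = 30 − 14/2 = 23 → r_n = 113.2 kN; interior l_c = 50 − 14 = 36 → r_n = 118.1 kN.
  R_n,bearing = 1·113.2 + 4·118.1 = 585.5 kN → 0.75 × 585.5 = 439 kN.
Bolt shear governs: 246 kN.

246 kN (bolt shear governs)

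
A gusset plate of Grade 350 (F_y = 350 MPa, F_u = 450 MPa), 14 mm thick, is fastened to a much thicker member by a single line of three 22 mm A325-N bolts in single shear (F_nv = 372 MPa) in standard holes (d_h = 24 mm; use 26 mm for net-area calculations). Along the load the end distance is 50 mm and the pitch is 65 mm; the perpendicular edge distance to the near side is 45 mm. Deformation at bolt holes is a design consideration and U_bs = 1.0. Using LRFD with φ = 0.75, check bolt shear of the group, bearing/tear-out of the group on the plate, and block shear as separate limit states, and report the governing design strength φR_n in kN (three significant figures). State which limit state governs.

318 kN (bolt shear governs)

Bolt shear: A_b = π·22²/4 = 380.1 mm²; R_n = 372 × 380.1 × 3 × 1 / 1000 = 424.2 kN → 0.75 × 424.2 = 318 kN.
Bearing: edge l_c = 38, r_n = 287.3 kN; interior l_c = 41, r_n = 310 kN; R_n = 287.3 + 2·310 = 907.2 kN → 680 kN.
Block shear: A_gv = 2520, A_nv = 1610, A_nt = 448 mm²; R_n = min(0.6F_uA_nv, 0.6F_yA_gv) + U_bs·F_u·A_nt = 636.3 kN → 477 kN.
Bolt shear governs: 318 kN.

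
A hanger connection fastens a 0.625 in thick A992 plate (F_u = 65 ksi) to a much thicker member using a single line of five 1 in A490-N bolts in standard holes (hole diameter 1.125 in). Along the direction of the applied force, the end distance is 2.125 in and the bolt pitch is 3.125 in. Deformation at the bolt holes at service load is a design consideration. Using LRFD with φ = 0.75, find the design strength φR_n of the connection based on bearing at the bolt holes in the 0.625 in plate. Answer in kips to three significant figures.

Per bolt r_n = 1.2 l_c t F_u ≤ 2.4 d t F_u; upper limit = 2.4 × 1 × 0.625 × 65 = 97.5 kips.
Edge bolt: l_c = 2.125 − 1.125/2 = 1.562 in → 1.2 × 1.562 × 0.625 × 65 = 76.17 → r_n = 76.17 kips.
Interior bolts: l_c = 3.125 − 1.125 = 2 in → 1.2 × 2 × 0.625 × 65 = 97.5 → r_n = 97.5 kips.
R_n = 1 × 76.17 + 4 × 97.5 = 466.2 kips.
Design strength φR_n = 0.75 × 466.2 = 350 kips.

350 kips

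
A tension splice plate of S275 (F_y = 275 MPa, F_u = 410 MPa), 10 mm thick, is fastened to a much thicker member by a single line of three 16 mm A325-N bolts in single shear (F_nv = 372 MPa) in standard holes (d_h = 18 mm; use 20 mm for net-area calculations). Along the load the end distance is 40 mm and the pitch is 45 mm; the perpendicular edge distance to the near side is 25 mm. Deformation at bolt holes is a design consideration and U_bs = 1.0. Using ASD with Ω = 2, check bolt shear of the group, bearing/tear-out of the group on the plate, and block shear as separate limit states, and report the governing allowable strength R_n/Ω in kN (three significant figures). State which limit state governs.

112 kN (bolt shear governs)

Bolt shear: A_b = π·16²/4 = 201.1 mm²; R_n = 372 × 201.1 × 3 × 1 / 1000 = 224.4 kN → 224.4 / 2 = 112 kN.
Bearing: edge l_c = 31, r_n = 152.5 kN; interior l_c = 27, r_n = 132.8 kN; R_n = 152.5 + 2·132.8 = 418.2 kN → 209 kN.
Block shear: A_gv = 1300, A_nv = 800, A_nt = 150 mm²; R_n = min(0.6F_uA_nv, 0.6F_yA_gv) + U_bs·F_u·A_nt = 258.3 kN → 129 kN.
Bolt shear governs: 112 kN.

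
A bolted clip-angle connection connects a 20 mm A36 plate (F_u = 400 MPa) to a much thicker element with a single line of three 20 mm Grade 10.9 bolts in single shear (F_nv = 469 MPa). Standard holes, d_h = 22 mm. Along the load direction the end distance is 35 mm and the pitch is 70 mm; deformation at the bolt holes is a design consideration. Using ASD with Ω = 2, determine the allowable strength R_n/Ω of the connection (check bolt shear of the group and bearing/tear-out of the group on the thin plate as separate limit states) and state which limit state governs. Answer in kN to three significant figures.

221 kN (bolt shear governs)

Bolt shear: A_b = π·20²/4 = 314.2 mm²; R_n = 469 × 314.2 × 3 × 1 / 1000 = 442 kN → 442 / 2 = 221 kN.
Bearing (1.2 l_c t F_u ≤ 2.4 d t F_u): upper limit = 2.4·20·20·400 / 1000 = 384 kN.
  Edge l_c = 35 − 22/2 = 24 → r_n = 230.4 kN; interior l_c = 70 − 22 = 48 → r_n = 384 kN.
  R_n,bearing = 1·230.4 + 2·384 = 998.4 kN → 998.4 / 2 = 499 kN.
Bolt shear governs: 221 kN.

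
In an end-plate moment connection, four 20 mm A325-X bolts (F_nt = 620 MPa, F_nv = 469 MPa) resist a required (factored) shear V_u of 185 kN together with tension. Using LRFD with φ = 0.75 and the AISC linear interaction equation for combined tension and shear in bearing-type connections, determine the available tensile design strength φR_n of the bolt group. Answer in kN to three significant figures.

515 kN

A_b = π·20²/4 = 314.2 mm²; f_rv = 185 × 1000 / (4 × 314.2) = 147.2 MPa.
F'_nt = 1.3 F_nt − (F_nt / φF_nv) f_rv = 1.3·620 − (620/(0.75·469))·147.2 = 546.5 MPa, capped at F_nt → F'_nt = 546.5 MPa.
R_n = F'_nt · A_b · n = 546.5 × 314.2 × 4 / 1000 = 686.8 kN.
Design strength φR_n = 0.75 × 686.8 = 515 kN.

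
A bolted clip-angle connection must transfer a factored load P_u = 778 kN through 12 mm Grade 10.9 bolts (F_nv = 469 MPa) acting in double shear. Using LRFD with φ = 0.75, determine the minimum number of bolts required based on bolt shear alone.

A_b = π·12²/4 = 113.1 mm².
Per-bolt design strength φR_n = 0.75 × 469 × 113.1 × 2 / 1000 = 79.56 kN.
n ≥ 778 / 79.56 = 9.778 → use 10 bolts.

10 bolts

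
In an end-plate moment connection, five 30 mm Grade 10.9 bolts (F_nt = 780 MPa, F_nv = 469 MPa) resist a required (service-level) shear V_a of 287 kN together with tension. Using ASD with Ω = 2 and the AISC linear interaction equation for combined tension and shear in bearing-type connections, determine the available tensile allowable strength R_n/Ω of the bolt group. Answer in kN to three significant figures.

1310 kN

A_b = π·30²/4 = 706.9 mm²; f_rv = 287 × 1000 / (5 × 706.9) = 81.2 MPa.
F'_nt = 1.3 F_nt − (Ω F_nt / F_nv) f_rv = 1.3·780 − (2·780/469)·81.2 = 743.9 MPa, capped at F_nt → F'_nt = 743.9 MPa.
R_n = F'_nt · A_b · n = 743.9 × 706.9 × 5 / 1000 = 2629 kN.
Allowable strength R_n/Ω = 2629 / 2 = 1310 kN.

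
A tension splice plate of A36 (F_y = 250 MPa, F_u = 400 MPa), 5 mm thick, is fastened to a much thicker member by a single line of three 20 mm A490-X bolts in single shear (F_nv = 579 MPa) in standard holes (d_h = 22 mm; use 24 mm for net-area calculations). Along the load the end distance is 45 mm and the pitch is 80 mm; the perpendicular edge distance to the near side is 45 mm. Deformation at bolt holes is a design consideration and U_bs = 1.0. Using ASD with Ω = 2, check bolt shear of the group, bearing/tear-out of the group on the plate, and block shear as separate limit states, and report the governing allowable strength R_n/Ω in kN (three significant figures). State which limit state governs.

110 kN (block shear governs)

Bolt shear: A_b = π·20²/4 = 314.2 mm²; R_n = 579 × 314.2 × 3 × 1 / 1000 = 545.7 kN → 545.7 / 2 = 273 kN.
Bearing: edge l_c = 34, r_n = 81.6 kN; interior l_c = 58, r_n = 96 kN; R_n = 81.6 + 2·96 = 273.6 kN → 137 kN.
Block shear: A_gv = 1025, A_nv = 725, A_nt = 165 mm²; R_n = min(0.6F_uA_nv, 0.6F_yA_gv) + U_bs·F_u·A_nt = 219.8 kN → 110 kN.
Block shear governs: 110 kN.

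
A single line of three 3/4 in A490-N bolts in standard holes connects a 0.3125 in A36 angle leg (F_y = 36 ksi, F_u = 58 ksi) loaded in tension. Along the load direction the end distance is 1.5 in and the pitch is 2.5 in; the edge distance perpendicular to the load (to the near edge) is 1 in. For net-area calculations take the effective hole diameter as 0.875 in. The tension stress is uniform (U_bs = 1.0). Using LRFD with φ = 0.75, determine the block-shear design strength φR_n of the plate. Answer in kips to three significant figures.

40.6 kips

Shear plane L_v = 1.5 + 2·2.5 = 6.5 in; A_gv = 6.5 × 0.3125 = 2.031 in².
A_nv = (6.5 − 2.5·0.875) × 0.3125 = 1.348 in².
A_nt = (1 − 0.5·0.875) × 0.3125 = 0.1758 in².
0.6 F_u A_nv = 46.9 kips; 0.6 F_y A_gv = 43.87 kips → shear yielding governs the shear term.
R_n = 43.87 + 1.0 × 58 × 0.1758 = 54.07 kips.
Design strength φR_n = 0.75 × 54.07 = 40.6 kips.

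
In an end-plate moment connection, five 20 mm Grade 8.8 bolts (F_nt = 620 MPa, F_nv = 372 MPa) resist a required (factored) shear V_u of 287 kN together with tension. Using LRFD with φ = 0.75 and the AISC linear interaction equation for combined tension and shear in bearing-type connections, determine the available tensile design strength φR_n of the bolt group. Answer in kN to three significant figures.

471 kN

A_b = π·20²/4 = 314.2 mm²; f_rv = 287 × 1000 / (5 × 314.2) = 182.7 MPa.
F'_nt = 1.3 F_nt − (F_nt / φF_nv) f_rv = 1.3·620 − (620/(0.75·372))·182.7 = 400 MPa, capped at F_nt → F'_nt = 400 MPa.
R_n = F'_nt · A_b · n = 400 × 314.2 × 5 / 1000 = 628.3 kN.
Design strength φR_n = 0.75 × 628.3 = 471 kN.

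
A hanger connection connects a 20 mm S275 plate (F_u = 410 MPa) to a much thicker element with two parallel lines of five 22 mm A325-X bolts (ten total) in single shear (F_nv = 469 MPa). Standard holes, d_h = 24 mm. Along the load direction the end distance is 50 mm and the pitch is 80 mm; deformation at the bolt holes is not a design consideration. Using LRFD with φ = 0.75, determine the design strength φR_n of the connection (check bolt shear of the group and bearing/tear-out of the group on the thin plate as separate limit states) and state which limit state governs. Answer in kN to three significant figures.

Bolt shear: A_b = π·22²/4 = 380.1 mm²; R_n = 469 × 380.1 × 10 × 1 / 1000 = 1783 kN → 0.75 × 1783 = 1340 kN.
Bearing (1.5 l_c t F_u ≤ 3.0 d t F_u): upper limit = 3.0·22·20·410 / 1000 = 541.2 kN.
  Edge l_c = 50 − 24/2 = 38 → r_n = 467.4 kN; interior l_c = 80 − 24 = 56 → r_n = 541.2 kN.
  R_n,bearing = 2·467.4 + 8·541.2 = 5264 kN → 0.75 × 5264 = 3950 kN.
Bolt shear governs: 1340 kN.

1340 kN (bolt shear governs)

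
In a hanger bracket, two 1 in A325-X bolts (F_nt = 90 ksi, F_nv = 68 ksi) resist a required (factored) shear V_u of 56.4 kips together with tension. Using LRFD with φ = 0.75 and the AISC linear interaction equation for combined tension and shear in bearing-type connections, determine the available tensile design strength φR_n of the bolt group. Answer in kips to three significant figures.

63.2 kips

A_b = π·1²/4 = 0.7854 in²; f_rv = 56.4 / (2 × 0.7854) = 35.91 ksi.
F'_nt = 1.3 F_nt − (F_nt / φF_nv) f_rv = 1.3·90 − (90/(0.75·68))·35.91 = 53.64 ksi, capped at F_nt → F'_nt = 53.64 ksi.
R_n = F'_nt · A_b · n = 53.64 × 0.7854 × 2 = 84.25 kips.
Design strength φR_n = 0.75 × 84.25 = 63.2 kips.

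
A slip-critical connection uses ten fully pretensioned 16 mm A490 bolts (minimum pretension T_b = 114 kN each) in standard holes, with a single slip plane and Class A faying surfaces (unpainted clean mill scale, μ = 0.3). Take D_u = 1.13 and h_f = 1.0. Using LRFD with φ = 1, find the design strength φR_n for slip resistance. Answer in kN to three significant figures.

R_n = μ · D_u · h_f · T_b · n_s · n_b = 0.3 × 1.13 × 1.0 × 114 × 1 × 10 = 386.5 kN.
Design strength φR_n = 1 × 386.5 = 386 kN.

386 kN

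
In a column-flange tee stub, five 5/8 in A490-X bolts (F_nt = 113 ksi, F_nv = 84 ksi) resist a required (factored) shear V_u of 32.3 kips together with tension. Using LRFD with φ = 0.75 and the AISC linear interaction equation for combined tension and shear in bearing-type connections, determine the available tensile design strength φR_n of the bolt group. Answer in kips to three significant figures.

A_b = π·0.625²/4 = 0.3068 in²; f_rv = 32.3 / (5 × 0.3068) = 21.06 ksi.
F'_nt = 1.3 F_nt − (F_nt / φF_nv) f_rv = 1.3·113 − (113/(0.75·84))·21.06 = 109.1 ksi, capped at F_nt → F'_nt = 109.1 ksi.
R_n = F'_nt · A_b · n = 109.1 × 0.3068 × 5 = 167.4 kips.
Design strength φR_n = 0.75 × 167.4 = 126 kips.

126 kips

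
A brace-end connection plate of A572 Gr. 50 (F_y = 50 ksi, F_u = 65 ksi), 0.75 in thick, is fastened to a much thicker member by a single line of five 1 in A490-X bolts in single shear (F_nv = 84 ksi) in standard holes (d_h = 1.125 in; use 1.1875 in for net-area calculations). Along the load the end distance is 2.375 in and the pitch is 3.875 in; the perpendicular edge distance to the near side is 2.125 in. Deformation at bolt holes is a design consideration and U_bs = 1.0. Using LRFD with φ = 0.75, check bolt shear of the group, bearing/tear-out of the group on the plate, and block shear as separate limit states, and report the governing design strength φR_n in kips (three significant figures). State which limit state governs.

247 kips (bolt shear governs)

Bolt shear: A_b = π·1²/4 = 0.7854 in²; R_n = 84 × 0.7854 × 5 × 1 = 329.9 kips → 0.75 × 329.9 = 247 kips.
Bearing: edge l_c = 1.812, r_n = 106 kips; interior l_c = 2.75, r_n = 117 kips; R_n = 106 + 4·117 = 574 kips → 431 kips.
Block shear: A_gv = 13.41, A_nv = 9.398, A_nt = 1.148 in²; R_n = min(0.6F_uA_nv, 0.6F_yA_gv) + U_bs·F_u·A_nt = 441.2 kips → 331 kips.
Bolt shear governs: 247 kips.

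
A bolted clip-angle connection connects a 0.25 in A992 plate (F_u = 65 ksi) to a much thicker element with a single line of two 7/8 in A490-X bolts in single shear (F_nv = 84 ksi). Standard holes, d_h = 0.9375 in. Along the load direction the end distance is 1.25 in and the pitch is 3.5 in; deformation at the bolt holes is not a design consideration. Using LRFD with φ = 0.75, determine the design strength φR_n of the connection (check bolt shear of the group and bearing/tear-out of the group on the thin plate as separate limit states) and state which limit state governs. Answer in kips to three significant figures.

Bolt shear: A_b = π·0.875²/4 = 0.6013 in²; R_n = 84 × 0.6013 × 2 × 1 = 101 kips → 0.75 × 101 = 75.8 kips.
Bearing (1.5 l_c t F_u ≤ 3.0 d t F_u): upper limit = 3.0·0.875·0.25·65 = 42.66 kips.
  Edge l_c = 1.25 − 0.9375/2 = 0.7812 → r_n = 19.04 kips; interior l_c = 3.5 − 0.9375 = 2.562 → r_n = 42.66 kips.
  R_n,bearing = 1·19.04 + 1·42.66 = 61.7 kips → 0.75 × 61.7 = 46.3 kips.
Bearing governs: 46.3 kips.

46.3 kips (bearing governs)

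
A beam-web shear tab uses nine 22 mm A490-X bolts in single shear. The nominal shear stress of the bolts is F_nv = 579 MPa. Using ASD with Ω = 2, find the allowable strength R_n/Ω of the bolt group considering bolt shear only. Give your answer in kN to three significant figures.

A_b = π × 22² / 4 = 380.1 mm².
R_n = F_nv · A_b · n · n_s = 579 × 380.1 × 9 × 1 / 1000 = 1981 kN.
Allowable strength R_n/Ω = 1981 / 2 = 990 kN.

990 kN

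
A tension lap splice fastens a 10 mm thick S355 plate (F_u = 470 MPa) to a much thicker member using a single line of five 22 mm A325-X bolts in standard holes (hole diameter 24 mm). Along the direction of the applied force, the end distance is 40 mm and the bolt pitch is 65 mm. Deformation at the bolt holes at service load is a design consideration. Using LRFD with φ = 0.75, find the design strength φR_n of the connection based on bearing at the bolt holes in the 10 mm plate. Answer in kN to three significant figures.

812 kN

Per bolt r_n = 1.2 l_c t F_u ≤ 2.4 d t F_u; upper limit = 2.4 × 22 × 10 × 470 / 1000 = 248.2 kN.
Edge bolt: l_c = 40 − 24/2 = 28 mm → 1.2 × 28 × 10 × 470 / 1000 = 157.9 → r_n = 157.9 kN.
Interior bolts: l_c = 65 − 24 = 41 mm → 1.2 × 41 × 10 × 470 / 1000 = 231.2 → r_n = 231.2 kN.
R_n = 1 × 157.9 + 4 × 231.2 = 1083 kN.
Design strength φR_n = 0.75 × 1083 = 812 kN.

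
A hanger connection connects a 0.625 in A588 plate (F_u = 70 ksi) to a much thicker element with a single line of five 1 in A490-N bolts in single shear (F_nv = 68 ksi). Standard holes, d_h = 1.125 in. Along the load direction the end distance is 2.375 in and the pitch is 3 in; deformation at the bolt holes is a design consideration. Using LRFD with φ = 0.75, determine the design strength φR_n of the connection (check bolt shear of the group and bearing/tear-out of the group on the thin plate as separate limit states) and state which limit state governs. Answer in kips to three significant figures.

Bolt shear: A_b = π·1²/4 = 0.7854 in²; R_n = 68 × 0.7854 × 5 × 1 = 267 kips → 0.75 × 267 = 200 kips.
Bearing (1.2 l_c t F_u ≤ 2.4 d t F_u): upper limit = 2.4·1·0.625·70 = 105 kips.
  Edge l_c = 2.375 − 1.125/2 = 1.812 → r_n = 95.16 kips; interior l_c = 3 − 1.125 = 1.875 → r_n = 98.44 kips.
  R_n,bearing = 1·95.16 + 4·98.44 = 488.9 kips → 0.75 × 488.9 = 367 kips.
Bolt shear governs: 200 kips.

200 kips (bolt shear governs)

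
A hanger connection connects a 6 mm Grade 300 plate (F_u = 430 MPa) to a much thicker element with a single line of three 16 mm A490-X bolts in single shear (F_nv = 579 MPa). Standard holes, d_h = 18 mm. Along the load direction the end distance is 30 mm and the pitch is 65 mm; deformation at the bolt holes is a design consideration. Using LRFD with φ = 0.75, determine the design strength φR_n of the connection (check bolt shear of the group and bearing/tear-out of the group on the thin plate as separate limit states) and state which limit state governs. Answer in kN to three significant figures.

Bolt shear: A_b = π·16²/4 = 201.1 mm²; R_n = 579 × 201.1 × 3 × 1 / 1000 = 349.2 kN → 0.75 × 349.2 = 262 kN.
Bearing (1.2 l_c t F_u ≤ 2.4 d t F_u): upper limit = 2.4·16·6·430 / 1000 = 99.07 kN.
  Edge l_c = 30 − 18/2 = 21 → r_n = 65.02 kN; interior l_c = 65 − 18 = 47 → r_n = 99.07 kN.
  R_n,bearing = 1·65.02 + 2·99.07 = 263.2 kN → 0.75 × 263.2 = 197 kN.
Bearing governs: 197 kN.

197 kN (bearing governs)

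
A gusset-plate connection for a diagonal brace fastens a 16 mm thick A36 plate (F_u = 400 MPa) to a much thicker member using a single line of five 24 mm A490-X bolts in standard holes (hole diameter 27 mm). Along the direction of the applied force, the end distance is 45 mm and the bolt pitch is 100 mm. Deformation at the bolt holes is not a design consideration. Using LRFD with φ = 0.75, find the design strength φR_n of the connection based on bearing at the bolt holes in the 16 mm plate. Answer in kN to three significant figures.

1610 kN

Per bolt r_n = 1.5 l_c t F_u ≤ 3.0 d t F_u; upper limit = 3.0 × 24 × 16 × 400 / 1000 = 460.8 kN.
Edge bolt: l_c = 45 − 27/2 = 31.5 mm → 1.5 × 31.5 × 16 × 400 / 1000 = 302.4 → r_n = 302.4 kN.
Interior bolts: l_c = 100 − 27 = 73 mm → 1.5 × 73 × 16 × 400 / 1000 = 700.8 → r_n = 460.8 kN.
R_n = 1 × 302.4 + 4 × 460.8 = 2146 kN.
Design strength φR_n = 0.75 × 2146 = 1610 kN.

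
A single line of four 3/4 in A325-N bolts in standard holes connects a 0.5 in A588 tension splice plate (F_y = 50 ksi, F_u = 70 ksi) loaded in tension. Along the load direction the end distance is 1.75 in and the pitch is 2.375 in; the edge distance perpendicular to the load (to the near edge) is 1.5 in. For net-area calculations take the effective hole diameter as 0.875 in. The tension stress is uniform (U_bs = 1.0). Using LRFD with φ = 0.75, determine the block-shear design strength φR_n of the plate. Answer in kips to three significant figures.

Shear plane L_v = 1.75 + 3·2.375 = 8.875 in; A_gv = 8.875 × 0.5 = 4.438 in².
A_nv = (8.875 − 3.5·0.875) × 0.5 = 2.906 in².
A_nt = (1.5 − 0.5·0.875) × 0.5 = 0.5312 in².
0.6 F_u A_nv = 122.1 kips; 0.6 F_y A_gv = 133.1 kips → shear rupture governs the shear term.
R_n = 122.1 + 1.0 × 70 × 0.5312 = 159.2 kips.
Design strength φR_n = 0.75 × 159.2 = 119 kips.

119 kips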